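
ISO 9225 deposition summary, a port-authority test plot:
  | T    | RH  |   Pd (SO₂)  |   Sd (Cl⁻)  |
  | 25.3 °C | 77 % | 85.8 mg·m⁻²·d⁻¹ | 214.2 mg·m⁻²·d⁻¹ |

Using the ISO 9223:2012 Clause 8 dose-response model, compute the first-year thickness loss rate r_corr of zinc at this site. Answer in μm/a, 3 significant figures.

zinc: f(T) = -0.071·(T−10) [T>10 °C] = -1.0863
  Pd branch = 0.0129·Pd^0.44·e^(0.046·RH+f) = 1.066 μm/a
  Sd branch = 0.0175·Sd^0.57·e^(0.008·RH+0.085·T) = 5.93 μm/a
  sum: 1.066 + 5.93 → r_corr = 6.997 μm/a

r_corr = 7.00 μm/a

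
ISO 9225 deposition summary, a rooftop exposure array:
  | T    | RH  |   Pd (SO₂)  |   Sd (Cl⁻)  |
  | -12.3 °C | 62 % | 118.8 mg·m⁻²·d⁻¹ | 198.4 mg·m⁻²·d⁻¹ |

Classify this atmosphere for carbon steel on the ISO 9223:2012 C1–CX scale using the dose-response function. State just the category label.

C2

carbon steel: f(T) = +0.150·(T−10) [T≤10 °C] = -3.3450
  sulphur-dioxide contribution → 2.586 μm/a
  chloride contribution → 12.82 μm/a
  total first-year rate 15.41 μm/a
ISO 9223 Table 2 (carbon steel): 1.3 < 15.4 ≤ 25 μm/a ⇒ C2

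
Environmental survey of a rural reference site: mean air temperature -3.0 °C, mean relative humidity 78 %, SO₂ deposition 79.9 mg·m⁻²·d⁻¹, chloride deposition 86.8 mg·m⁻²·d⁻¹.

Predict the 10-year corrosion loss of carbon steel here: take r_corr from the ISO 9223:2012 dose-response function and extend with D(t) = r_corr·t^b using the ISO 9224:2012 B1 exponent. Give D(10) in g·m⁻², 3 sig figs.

D(10) = 800 g·m⁻²

carbon steel: temperature factor f = +0.150·(-13.0) = -1.9500
  sulphur-dioxide contribution → 11.69 μm/a
  chloride contribution → 18.89 μm/a
  total first-year rate 30.58 μm/a
Power-law: D(10) = r_corr · 10^0.523
  D(10) = 30.58 × 10^0.523 = 30.58 × 3.334 = 102 μm
  Mass loss = 102 μm × 7.85 g/cm³ = 800.5 g·m⁻²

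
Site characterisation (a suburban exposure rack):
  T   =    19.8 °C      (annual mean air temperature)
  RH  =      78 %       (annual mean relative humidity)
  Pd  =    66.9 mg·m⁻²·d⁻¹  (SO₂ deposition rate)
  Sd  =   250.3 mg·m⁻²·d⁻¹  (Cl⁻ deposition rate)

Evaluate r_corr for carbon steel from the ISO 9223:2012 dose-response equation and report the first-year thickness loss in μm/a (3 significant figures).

r_corr = 135 μm/a

carbon steel: f(T) = -0.054·(T−10) [T>10 °C] = -0.5292
  SO₂ term: 1.77·66.9^0.52·exp(0.02·78-0.5292) = 44.14
  Cl⁻ term: 0.102·250.3^0.62·exp(0.033·78+0.04·19.8) = 90.67
  sum: 44.14 + 90.67 → r_corr = 134.8 μm/a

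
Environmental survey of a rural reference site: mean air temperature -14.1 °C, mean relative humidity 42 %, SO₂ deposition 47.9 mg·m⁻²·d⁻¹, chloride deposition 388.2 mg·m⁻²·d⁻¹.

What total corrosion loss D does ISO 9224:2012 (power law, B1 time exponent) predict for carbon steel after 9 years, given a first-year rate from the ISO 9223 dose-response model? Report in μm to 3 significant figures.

carbon steel: T≤10 °C ⇒ hinge +0.150·(-14.1−10) = -3.6150
  SO₂ term: 1.77·47.9^0.52·exp(0.02·42-3.6150) = 0.8252
  Sd branch = 0.102·Sd^0.62·e^(0.033·RH+0.04·T) = 9.35 μm/a
  sum: 0.8252 + 9.35 → r_corr = 10.18 μm/a
ISO 9224: D(t) = r_corr · t^b with b = 0.523 (carbon steel, B1)
  D(9) = 10.18 × 9^0.523 = 10.18 × 3.156 = 32.11 μm

D(9) = 32.1 μm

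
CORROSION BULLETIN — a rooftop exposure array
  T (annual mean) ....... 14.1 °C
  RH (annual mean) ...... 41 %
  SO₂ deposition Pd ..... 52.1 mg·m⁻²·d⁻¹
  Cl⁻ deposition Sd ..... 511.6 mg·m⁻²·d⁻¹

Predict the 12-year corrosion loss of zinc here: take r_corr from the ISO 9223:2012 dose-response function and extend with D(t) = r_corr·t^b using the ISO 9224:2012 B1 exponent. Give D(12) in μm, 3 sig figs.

D(12) = 24.0 μm

zinc: T>10 °C ⇒ hinge -0.071·(14.1−10) = -0.2911
  SO₂ term: 0.0129·52.1^0.44·exp(0.046·41-0.2911) = 0.362
  Sd branch = 0.0175·Sd^0.57·e^(0.008·RH+0.085·T) = 2.819 μm/a
  r_corr = 0.362 + 2.819 = 3.181 μm/a
Power-law: D(12) = r_corr · 12^0.813
  D(12) = 3.181 × 12^0.813 = 3.181 × 7.54 = 23.98 μm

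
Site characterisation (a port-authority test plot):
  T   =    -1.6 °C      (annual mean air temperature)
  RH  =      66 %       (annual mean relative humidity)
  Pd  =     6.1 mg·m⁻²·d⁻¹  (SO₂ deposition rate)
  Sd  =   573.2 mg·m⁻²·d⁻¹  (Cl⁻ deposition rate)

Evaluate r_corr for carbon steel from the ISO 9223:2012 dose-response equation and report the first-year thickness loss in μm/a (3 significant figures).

carbon steel: f(T) = +0.150·(T−10) [T≤10 °C] = -1.7400
  SO₂ term: 1.77·6.1^0.52·exp(0.02·66-1.7400) = 2.978
  Sd branch = 0.102·Sd^0.62·e^(0.033·RH+0.04·T) = 43.34 μm/a
  sum: 2.978 + 43.34 → r_corr = 46.31 μm/a

r_corr = 46.3 μm/a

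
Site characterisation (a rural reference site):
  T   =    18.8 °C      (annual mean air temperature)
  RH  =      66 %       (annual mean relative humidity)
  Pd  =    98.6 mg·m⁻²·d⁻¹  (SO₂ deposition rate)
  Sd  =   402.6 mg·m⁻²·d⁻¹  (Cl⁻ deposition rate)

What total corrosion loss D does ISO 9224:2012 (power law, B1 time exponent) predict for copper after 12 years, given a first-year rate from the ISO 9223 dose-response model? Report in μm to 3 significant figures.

D(12) = 9.57 μm

copper: f(T) = -0.080·(T−10) [T>10 °C] = -0.7040
  SO₂ term: 0.0053·98.6^0.26·exp(0.059·66-0.7040) = 0.4247
  Cl⁻ term: 0.01025·402.6^0.27·exp(0.036·66+0.049·18.8) = 1.4
  r_corr = 0.4247 + 1.4 = 1.824 μm/a
Power-law: D(12) = r_corr · 12^0.667
  D(12) = 1.824 × 12^0.667 = 1.824 × 5.246 = 9.57 μm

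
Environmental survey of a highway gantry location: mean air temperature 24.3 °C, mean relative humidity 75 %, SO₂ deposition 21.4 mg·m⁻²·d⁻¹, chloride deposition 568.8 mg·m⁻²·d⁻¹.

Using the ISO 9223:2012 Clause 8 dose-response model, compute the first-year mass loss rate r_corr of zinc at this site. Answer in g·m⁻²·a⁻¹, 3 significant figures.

r_corr = 70.8 g·m⁻²·a⁻¹

zinc: f(T) = -0.071·(T−10) [T>10 °C] = -1.0153
  SO₂ term: 0.0129·21.4^0.44·exp(0.046·75-1.0153) = 0.5667
  Cl⁻ term: 0.0175·568.8^0.57·exp(0.008·75+0.085·24.3) = 9.354
  sum: 0.5667 + 9.354 → r_corr = 9.92 μm/a
Convert to mass loss: 9.92 μm/a × 7.14 g/cm³ = 70.83 g·m⁻²·a⁻¹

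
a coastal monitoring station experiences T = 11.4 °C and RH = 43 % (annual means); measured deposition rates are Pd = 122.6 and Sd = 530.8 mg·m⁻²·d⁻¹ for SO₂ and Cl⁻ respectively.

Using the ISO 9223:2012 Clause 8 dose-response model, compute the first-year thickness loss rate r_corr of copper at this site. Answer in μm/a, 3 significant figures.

copper: temperature factor f = -0.080·(1.4) = -0.1120
  sulphur-dioxide contribution → 0.2091 μm/a
  chloride contribution → 0.4585 μm/a
  total first-year rate 0.6676 μm/a

r_corr = 0.668 μm/a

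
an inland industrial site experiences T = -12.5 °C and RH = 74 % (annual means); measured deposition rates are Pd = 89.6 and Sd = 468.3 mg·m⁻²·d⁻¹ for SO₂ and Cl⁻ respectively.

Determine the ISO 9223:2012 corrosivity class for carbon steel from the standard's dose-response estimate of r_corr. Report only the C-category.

carbon steel: temperature factor f = +0.150·(-22.5) = -3.3750
  sulphur-dioxide contribution → 2.755 μm/a
  chloride contribution → 32.19 μm/a
  ⇒ r_corr(carbon steel) = 34.95 μm/a
Category bounds: 25…50 μm/a bracket r_corr ⇒ C3

C3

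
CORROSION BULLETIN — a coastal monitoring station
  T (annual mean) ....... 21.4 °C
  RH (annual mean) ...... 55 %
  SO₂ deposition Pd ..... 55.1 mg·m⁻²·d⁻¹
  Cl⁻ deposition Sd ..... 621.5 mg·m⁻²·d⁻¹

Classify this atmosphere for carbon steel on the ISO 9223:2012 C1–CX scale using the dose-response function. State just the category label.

C5

carbon steel: T>10 °C ⇒ hinge -0.054·(21.4−10) = -0.6156
  Pd branch = 1.77·Pd^0.52·e^(0.02·RH+f) = 23.11 μm/a
  Sd branch = 0.102·Sd^0.62·e^(0.033·RH+0.04·T) = 79.53 μm/a
  sum: 23.11 + 79.53 → r_corr = 102.6 μm/a
Category bounds: 80…200 μm/a bracket r_corr ⇒ C5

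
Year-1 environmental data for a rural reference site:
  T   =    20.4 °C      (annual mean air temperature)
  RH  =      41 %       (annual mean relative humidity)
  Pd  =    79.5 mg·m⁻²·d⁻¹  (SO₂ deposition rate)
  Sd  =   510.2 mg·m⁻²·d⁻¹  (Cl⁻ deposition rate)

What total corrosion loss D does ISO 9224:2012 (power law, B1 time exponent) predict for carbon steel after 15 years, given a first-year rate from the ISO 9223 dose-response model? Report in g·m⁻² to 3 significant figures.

carbon steel: f(T) = -0.054·(T−10) [T>10 °C] = -0.5616
  sulphur-dioxide contribution → 22.3 μm/a
  chloride contribution → 42.6 μm/a
  ⇒ r_corr(carbon steel) = 64.9 μm/a
ISO 9224: D(t) = r_corr · t^b with b = 0.523 (carbon steel, B1)
  D(15) = 64.9 × 15^0.523 = 64.9 × 4.122 = 267.5 μm
  Mass loss = 267.5 μm × 7.85 g/cm³ = 2100 g·m⁻²

D(15) = 2.10e+03 g·m⁻²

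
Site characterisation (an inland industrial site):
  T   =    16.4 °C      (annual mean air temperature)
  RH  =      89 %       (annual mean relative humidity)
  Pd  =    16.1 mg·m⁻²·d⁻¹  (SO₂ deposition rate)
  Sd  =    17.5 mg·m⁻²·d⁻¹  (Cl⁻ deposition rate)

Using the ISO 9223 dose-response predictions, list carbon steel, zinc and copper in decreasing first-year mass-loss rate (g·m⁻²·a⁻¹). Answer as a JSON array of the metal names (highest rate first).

carbon steel: f(T) = -0.054·(T−10) [T>10 °C] = -0.3456
  Pd branch = 1.77·Pd^0.52·e^(0.02·RH+f) = 31.51 μm/a
  Sd branch = 0.102·Sd^0.62·e^(0.033·RH+0.04·T) = 21.86 μm/a
  r_corr = 31.51 + 21.86 = 53.37 μm/a
  mass loss = 53.37 μm/a × 7.85 g/cm³ = 419 g·m⁻²·a⁻¹
zinc: temperature factor f = -0.071·(6.4) = -0.4544
  SO₂ term: 0.0129·16.1^0.44·exp(0.046·89-0.4544) = 1.668
  Sd branch = 0.0175·Sd^0.57·e^(0.008·RH+0.085·T) = 0.7348 μm/a
  sum: 1.668 + 0.7348 → r_corr = 2.403 μm/a
  mass loss = 2.403 μm/a × 7.14 g/cm³ = 17.16 g·m⁻²·a⁻¹
copper: temperature factor f = -0.080·(6.4) = -0.5120
  SO₂ term: 0.0053·16.1^0.26·exp(0.059·89-0.5120) = 1.248
  Cl⁻ term: 0.01025·17.5^0.27·exp(0.036·89+0.049·16.4) = 1.221
  sum: 1.248 + 1.221 → r_corr = 2.469 μm/a
  mass loss = 2.469 μm/a × 8.96 g/cm³ = 22.12 g·m⁻²·a⁻¹
Ordering by g·m⁻²·a⁻¹: carbon steel (419) > copper (22.1) > zinc (17.2)

["carbon steel", "copper", "zinc"]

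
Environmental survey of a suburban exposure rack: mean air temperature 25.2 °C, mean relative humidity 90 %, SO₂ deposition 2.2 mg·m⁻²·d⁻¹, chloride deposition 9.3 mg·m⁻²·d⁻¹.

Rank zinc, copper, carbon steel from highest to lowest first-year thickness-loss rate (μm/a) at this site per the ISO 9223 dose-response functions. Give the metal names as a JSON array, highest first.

zinc: T>10 °C ⇒ hinge -0.071·(25.2−10) = -1.0792
  sulphur-dioxide contribution → 0.3895 μm/a
  chloride contribution → 1.092 μm/a
  total first-year rate 1.481 μm/a
copper: temperature factor f = -0.080·(15.2) = -1.2160
  sulphur-dioxide contribution → 0.3902 μm/a
  chloride contribution → 1.643 μm/a
  ⇒ r_corr(copper) = 2.033 μm/a
carbon steel: T>10 °C ⇒ hinge -0.054·(25.2−10) = -0.8208
  sulphur-dioxide contribution → 7.101 μm/a
  chloride contribution → 21.71 μm/a
  ⇒ r_corr(carbon steel) = 28.81 μm/a
Ordering by μm/a: carbon steel (28.8) > copper (2.03) > zinc (1.48)

["carbon steel", "copper", "zinc"]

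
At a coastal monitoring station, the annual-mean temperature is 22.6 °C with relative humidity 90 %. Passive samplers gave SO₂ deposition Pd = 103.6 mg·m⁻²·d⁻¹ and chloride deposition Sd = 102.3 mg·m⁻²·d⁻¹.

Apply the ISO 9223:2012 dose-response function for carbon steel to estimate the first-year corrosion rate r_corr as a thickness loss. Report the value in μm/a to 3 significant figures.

r_corr = 147 μm/a

carbon steel: temperature factor f = -0.054·(12.6) = -0.6804
  Pd branch = 1.77·Pd^0.52·e^(0.02·RH+f) = 60.56 μm/a
  Sd branch = 0.102·Sd^0.62·e^(0.033·RH+0.04·T) = 86.53 μm/a
  r_corr = 60.56 + 86.53 = 147.1 μm/a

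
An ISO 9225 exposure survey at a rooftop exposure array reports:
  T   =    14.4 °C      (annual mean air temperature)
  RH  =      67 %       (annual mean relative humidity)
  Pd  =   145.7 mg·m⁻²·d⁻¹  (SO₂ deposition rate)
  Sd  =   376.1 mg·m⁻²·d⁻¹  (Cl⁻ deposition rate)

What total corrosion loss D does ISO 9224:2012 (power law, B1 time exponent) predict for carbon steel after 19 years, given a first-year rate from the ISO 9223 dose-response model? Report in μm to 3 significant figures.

D(19) = 637 μm

carbon steel: f(T) = -0.054·(T−10) [T>10 °C] = -0.2376
  SO₂ term: 1.77·145.7^0.52·exp(0.02·67-0.2376) = 71.08
  Sd branch = 0.102·Sd^0.62·e^(0.033·RH+0.04·T) = 65.41 μm/a
  sum: 71.08 + 65.41 → r_corr = 136.5 μm/a
ISO 9224: D(t) = r_corr · t^b with b = 0.523 (carbon steel, B1)
  D(19) = 136.5 × 19^0.523 = 136.5 × 4.664 = 636.6 μm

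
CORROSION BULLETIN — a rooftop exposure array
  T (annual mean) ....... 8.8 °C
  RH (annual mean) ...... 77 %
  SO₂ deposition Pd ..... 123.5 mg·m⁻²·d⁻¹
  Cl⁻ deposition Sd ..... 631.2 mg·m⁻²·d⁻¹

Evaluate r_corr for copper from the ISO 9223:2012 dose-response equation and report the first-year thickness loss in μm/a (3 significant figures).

r_corr = 2.94 μm/a

copper: temperature factor f = +0.126·(-1.2) = -0.1512
  Pd branch = 0.0053·Pd^0.26·e^(0.059·RH+f) = 1.498 μm/a
  Cl⁻ term: 0.01025·631.2^0.27·exp(0.036·77+0.049·8.8) = 1.438
  sum: 1.498 + 1.438 → r_corr = 2.936 μm/a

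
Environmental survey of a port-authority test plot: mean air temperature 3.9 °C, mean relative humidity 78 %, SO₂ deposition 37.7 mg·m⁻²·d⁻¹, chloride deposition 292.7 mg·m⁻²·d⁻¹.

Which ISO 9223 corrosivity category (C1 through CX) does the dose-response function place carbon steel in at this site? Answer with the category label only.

carbon steel: temperature factor f = +0.150·(-6.1) = -0.9150
  SO₂ term: 1.77·37.7^0.52·exp(0.02·78-0.9150) = 22.27
  Cl⁻ term: 0.102·292.7^0.62·exp(0.033·78+0.04·3.9) = 52.89
  r_corr = 22.27 + 52.89 = 75.17 μm/a
ISO 9223 Table 2 (carbon steel): 50 < 75.2 ≤ 80 μm/a ⇒ C4

C4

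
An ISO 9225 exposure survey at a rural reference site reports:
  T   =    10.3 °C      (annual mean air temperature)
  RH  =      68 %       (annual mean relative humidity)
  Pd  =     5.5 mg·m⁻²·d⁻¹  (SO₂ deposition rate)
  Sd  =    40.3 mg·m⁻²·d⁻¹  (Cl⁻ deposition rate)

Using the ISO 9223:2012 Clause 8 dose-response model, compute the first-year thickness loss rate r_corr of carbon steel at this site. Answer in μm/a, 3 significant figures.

carbon steel: f(T) = -0.054·(T−10) [T>10 °C] = -0.0162
  sulphur-dioxide contribution → 16.47 μm/a
  chloride contribution → 14.37 μm/a
  total first-year rate 30.83 μm/a

r_corr = 30.8 μm/a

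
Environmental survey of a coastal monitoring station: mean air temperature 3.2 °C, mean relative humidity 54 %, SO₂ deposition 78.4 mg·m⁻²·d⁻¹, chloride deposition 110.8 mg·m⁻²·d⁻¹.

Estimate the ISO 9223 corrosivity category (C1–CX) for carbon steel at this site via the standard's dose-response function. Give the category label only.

carbon steel: temperature factor f = +0.150·(-6.8) = -1.0200
  Pd branch = 1.77·Pd^0.52·e^(0.02·RH+f) = 18.16 μm/a
  Sd branch = 0.102·Sd^0.62·e^(0.033·RH+0.04·T) = 12.76 μm/a
  r_corr = 18.16 + 12.76 = 30.91 μm/a
ISO 9223 Table 2 (carbon steel): 25 < 30.9 ≤ 50 μm/a ⇒ C3

C3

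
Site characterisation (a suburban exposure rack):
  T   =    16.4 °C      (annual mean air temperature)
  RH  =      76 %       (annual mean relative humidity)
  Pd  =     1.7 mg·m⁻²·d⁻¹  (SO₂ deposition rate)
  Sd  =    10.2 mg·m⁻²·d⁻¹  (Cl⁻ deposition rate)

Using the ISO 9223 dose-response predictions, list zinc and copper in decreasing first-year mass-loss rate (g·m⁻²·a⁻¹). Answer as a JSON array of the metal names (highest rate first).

["copper", "zinc"]

zinc: T>10 °C ⇒ hinge -0.071·(16.4−10) = -0.4544
  sulphur-dioxide contribution → 0.3411 μm/a
  chloride contribution → 0.4869 μm/a
  ⇒ r_corr(zinc) = 0.828 μm/a
  mass loss = 0.828 μm/a × 7.14 g/cm³ = 5.912 g·m⁻²·a⁻¹
copper: temperature factor f = -0.080·(6.4) = -0.5120
  sulphur-dioxide contribution → 0.323 μm/a
  chloride contribution → 0.6611 μm/a
  ⇒ r_corr(copper) = 0.9841 μm/a
  mass loss = 0.9841 μm/a × 8.96 g/cm³ = 8.818 g·m⁻²·a⁻¹
Ordering by g·m⁻²·a⁻¹: copper (8.82) > zinc (5.91)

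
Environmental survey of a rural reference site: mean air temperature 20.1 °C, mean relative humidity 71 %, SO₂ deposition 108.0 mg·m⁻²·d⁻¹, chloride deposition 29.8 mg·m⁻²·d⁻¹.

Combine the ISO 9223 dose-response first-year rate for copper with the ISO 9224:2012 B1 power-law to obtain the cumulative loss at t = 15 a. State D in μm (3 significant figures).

D(15) = 8.59 μm

copper: f(T) = -0.080·(T−10) [T>10 °C] = -0.8080
  SO₂ term: 0.0053·108.0^0.26·exp(0.059·71-0.8080) = 0.5264
  Cl⁻ term: 0.01025·29.8^0.27·exp(0.036·71+0.049·20.1) = 0.8842
  r_corr = 0.5264 + 0.8842 = 1.411 μm/a
ISO 9224: D(t) = r_corr · t^b with b = 0.667 (copper, B1)
  D(15) = 1.411 × 15^0.667 = 1.411 × 6.088 = 8.587 μm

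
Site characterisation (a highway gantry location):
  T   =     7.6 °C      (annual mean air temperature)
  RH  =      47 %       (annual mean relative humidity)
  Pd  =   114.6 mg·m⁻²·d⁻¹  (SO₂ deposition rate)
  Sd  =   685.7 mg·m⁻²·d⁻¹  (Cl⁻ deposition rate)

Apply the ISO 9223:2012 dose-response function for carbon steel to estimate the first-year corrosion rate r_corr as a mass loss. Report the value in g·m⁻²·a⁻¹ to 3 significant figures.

carbon steel: temperature factor f = +0.150·(-2.4) = -0.3600
  sulphur-dioxide contribution → 37.21 μm/a
  chloride contribution → 37.38 μm/a
  ⇒ r_corr(carbon steel) = 74.59 μm/a
Convert to mass loss: 74.59 μm/a × 7.85 g/cm³ = 585.5 g·m⁻²·a⁻¹

r_corr = 586 g·m⁻²·a⁻¹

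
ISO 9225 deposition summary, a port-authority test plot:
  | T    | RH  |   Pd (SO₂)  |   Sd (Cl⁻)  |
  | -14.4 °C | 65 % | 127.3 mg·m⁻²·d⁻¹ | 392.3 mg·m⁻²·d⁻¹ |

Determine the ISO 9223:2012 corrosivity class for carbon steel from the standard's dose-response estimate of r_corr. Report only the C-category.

C2

carbon steel: T≤10 °C ⇒ hinge +0.150·(-14.4−10) = -3.6600
  sulphur-dioxide contribution → 2.078 μm/a
  chloride contribution → 19.86 μm/a
  ⇒ r_corr(carbon steel) = 21.94 μm/a
21.9 μm/a falls in (1.3, 25] for carbon steel → category C2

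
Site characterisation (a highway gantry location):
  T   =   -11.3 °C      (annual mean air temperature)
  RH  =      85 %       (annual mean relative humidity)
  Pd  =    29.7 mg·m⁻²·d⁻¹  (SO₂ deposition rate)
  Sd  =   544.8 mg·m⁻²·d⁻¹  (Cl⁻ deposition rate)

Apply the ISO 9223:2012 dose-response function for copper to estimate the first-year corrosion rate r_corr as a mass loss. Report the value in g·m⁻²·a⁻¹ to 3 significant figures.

r_corr = 7.35 g·m⁻²·a⁻¹

copper: T≤10 °C ⇒ hinge +0.126·(-11.3−10) = -2.6838
  SO₂ term: 0.0053·29.7^0.26·exp(0.059·85-2.6838) = 0.1317
  Sd branch = 0.01025·Sd^0.27·e^(0.036·RH+0.049·T) = 0.6886 μm/a
  r_corr = 0.1317 + 0.6886 = 0.8203 μm/a
Convert to mass loss: 0.8203 μm/a × 8.96 g/cm³ = 7.35 g·m⁻²·a⁻¹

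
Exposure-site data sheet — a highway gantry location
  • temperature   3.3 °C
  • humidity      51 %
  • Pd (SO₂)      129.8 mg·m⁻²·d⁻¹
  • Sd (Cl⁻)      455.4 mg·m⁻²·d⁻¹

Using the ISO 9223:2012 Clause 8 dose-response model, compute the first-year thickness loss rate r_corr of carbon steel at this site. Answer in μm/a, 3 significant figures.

r_corr = 50.4 μm/a

carbon steel: temperature factor f = +0.150·(-6.7) = -1.0050
  Pd branch = 1.77·Pd^0.52·e^(0.02·RH+f) = 22.56 μm/a
  Sd branch = 0.102·Sd^0.62·e^(0.033·RH+0.04·T) = 27.86 μm/a
  sum: 22.56 + 27.86 → r_corr = 50.43 μm/a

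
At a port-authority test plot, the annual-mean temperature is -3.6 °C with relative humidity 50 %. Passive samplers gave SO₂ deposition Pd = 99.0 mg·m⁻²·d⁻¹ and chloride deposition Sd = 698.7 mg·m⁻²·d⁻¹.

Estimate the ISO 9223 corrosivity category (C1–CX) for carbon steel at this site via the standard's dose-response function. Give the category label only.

carbon steel: T≤10 °C ⇒ hinge +0.150·(-3.6−10) = -2.0400
  sulphur-dioxide contribution → 6.824 μm/a
  chloride contribution → 26.68 μm/a
  total first-year rate 33.5 μm/a
ISO 9223 Table 2 (carbon steel): 25 < 33.5 ≤ 50 μm/a ⇒ C3

C3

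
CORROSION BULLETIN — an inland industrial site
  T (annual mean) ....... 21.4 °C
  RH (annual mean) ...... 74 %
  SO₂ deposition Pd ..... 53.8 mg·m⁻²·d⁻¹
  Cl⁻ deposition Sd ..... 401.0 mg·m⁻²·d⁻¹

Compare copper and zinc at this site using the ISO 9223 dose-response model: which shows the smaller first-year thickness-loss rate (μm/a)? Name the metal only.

copper: T>10 °C ⇒ hinge -0.080·(21.4−10) = -0.9120
  sulphur-dioxide contribution → 0.4724 μm/a
  chloride contribution → 2.118 μm/a
  ⇒ r_corr(copper) = 2.59 μm/a
zinc: f(T) = -0.071·(T−10) [T>10 °C] = -0.8094
  sulphur-dioxide contribution → 0.9976 μm/a
  chloride contribution → 5.942 μm/a
  total first-year rate 6.939 μm/a
Ordering by μm/a: zinc (6.94) > copper (2.59)

copper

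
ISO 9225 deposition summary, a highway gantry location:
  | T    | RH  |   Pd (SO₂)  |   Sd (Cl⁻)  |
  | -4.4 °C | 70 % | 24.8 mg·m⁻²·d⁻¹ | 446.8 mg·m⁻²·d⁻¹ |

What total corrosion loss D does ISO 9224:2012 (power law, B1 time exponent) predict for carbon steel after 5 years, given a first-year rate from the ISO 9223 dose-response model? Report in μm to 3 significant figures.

carbon steel: T≤10 °C ⇒ hinge +0.150·(-4.4−10) = -2.1600
  SO₂ term: 1.77·24.8^0.52·exp(0.02·70-2.1600) = 4.396
  Sd branch = 0.102·Sd^0.62·e^(0.033·RH+0.04·T) = 37.88 μm/a
  r_corr = 4.396 + 37.88 = 42.28 μm/a
ISO 9224: D(t) = r_corr · t^b with b = 0.523 (carbon steel, B1)
  D(5) = 42.28 × 5^0.523 = 42.28 × 2.32 = 98.11 μm

D(5) = 98.1 μm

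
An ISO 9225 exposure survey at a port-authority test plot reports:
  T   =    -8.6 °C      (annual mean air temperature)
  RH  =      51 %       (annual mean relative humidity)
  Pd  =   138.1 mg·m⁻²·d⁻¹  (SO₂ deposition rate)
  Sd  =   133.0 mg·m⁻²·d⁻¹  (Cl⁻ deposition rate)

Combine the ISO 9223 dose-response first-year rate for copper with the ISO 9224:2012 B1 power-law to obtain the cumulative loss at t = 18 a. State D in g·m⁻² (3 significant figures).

D(18) = 12.0 g·m⁻²

copper: T≤10 °C ⇒ hinge +0.126·(-8.6−10) = -2.3436
  sulphur-dioxide contribution → 0.03713 μm/a
  chloride contribution → 0.1579 μm/a
  total first-year rate 0.1951 μm/a
Power-law: D(18) = r_corr · 18^0.667
  D(18) = 0.1951 × 18^0.667 = 0.1951 × 6.875 = 1.341 μm
  Mass loss = 1.341 μm × 8.96 g/cm³ = 12.02 g·m⁻²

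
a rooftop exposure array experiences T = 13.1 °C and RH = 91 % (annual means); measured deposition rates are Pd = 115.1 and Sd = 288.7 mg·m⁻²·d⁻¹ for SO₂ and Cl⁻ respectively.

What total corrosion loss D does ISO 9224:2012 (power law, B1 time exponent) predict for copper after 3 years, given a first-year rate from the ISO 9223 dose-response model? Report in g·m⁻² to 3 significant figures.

D(3) = 101 g·m⁻²

copper: T>10 °C ⇒ hinge -0.080·(13.1−10) = -0.2480
  sulphur-dioxide contribution → 3.049 μm/a
  chloride contribution → 2.38 μm/a
  ⇒ r_corr(copper) = 5.429 μm/a
Power-law: D(3) = r_corr · 3^0.667
  D(3) = 5.429 × 3^0.667 = 5.429 × 2.081 = 11.3 μm
  Mass loss = 11.3 μm × 8.96 g/cm³ = 101.2 g·m⁻²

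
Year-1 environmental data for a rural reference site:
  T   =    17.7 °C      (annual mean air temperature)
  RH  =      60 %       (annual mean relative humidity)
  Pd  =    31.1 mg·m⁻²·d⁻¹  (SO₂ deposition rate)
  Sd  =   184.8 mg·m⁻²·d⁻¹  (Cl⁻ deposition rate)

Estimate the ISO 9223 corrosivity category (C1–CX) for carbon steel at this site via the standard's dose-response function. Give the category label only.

C4

carbon steel: temperature factor f = -0.054·(7.7) = -0.4158
  Pd branch = 1.77·Pd^0.52·e^(0.02·RH+f) = 23.16 μm/a
  Cl⁻ term: 0.102·184.8^0.62·exp(0.033·60+0.04·17.7) = 38.14
  sum: 23.16 + 38.14 → r_corr = 61.3 μm/a
Category bounds: 50…80 μm/a bracket r_corr ⇒ C4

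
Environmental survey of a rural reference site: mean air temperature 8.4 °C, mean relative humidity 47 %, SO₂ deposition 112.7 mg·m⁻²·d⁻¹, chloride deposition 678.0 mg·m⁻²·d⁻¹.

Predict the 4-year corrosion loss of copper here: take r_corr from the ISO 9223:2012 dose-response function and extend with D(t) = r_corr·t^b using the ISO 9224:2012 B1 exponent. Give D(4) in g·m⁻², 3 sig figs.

D(4) = 16.4 g·m⁻²

copper: temperature factor f = +0.126·(-1.6) = -0.2016
  Pd branch = 0.0053·Pd^0.26·e^(0.059·RH+f) = 0.2369 μm/a
  Cl⁻ term: 0.01025·678.0^0.27·exp(0.036·47+0.049·8.4) = 0.4884
  sum: 0.2369 + 0.4884 → r_corr = 0.7252 μm/a
ISO 9224: D(t) = r_corr · t^b with b = 0.667 (copper, B1)
  D(4) = 0.7252 × 4^0.667 = 0.7252 × 2.521 = 1.828 μm
  Mass loss = 1.828 μm × 8.96 g/cm³ = 16.38 g·m⁻²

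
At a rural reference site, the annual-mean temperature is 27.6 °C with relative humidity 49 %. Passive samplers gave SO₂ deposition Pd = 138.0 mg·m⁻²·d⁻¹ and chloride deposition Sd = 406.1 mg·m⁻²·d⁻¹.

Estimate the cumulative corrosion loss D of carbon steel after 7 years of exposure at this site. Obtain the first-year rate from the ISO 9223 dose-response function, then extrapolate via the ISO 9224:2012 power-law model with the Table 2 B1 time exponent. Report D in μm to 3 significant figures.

D(7) = 243 μm

carbon steel: f(T) = -0.054·(T−10) [T>10 °C] = -0.9504
  Pd branch = 1.77·Pd^0.52·e^(0.02·RH+f) = 23.64 μm/a
  Cl⁻ term: 0.102·406.1^0.62·exp(0.033·49+0.04·27.6) = 64.22
  r_corr = 23.64 + 64.22 = 87.86 μm/a
Power-law: D(7) = r_corr · 7^0.523
  D(7) = 87.86 × 7^0.523 = 87.86 × 2.767 = 243.1 μm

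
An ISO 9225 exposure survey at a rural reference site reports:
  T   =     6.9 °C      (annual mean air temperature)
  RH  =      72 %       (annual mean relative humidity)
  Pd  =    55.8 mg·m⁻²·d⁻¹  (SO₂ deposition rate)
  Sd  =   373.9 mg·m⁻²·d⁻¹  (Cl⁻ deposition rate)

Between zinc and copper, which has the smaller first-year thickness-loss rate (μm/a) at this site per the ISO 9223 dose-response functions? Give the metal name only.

copper

zinc: T≤10 °C ⇒ hinge +0.038·(6.9−10) = -0.1178
  Pd branch = 0.0129·Pd^0.44·e^(0.046·RH+f) = 1.846 μm/a
  Cl⁻ term: 0.0175·373.9^0.57·exp(0.008·72+0.085·6.9) = 1.638
  sum: 1.846 + 1.638 → r_corr = 3.485 μm/a
copper: f(T) = +0.126·(T−10) [T≤10 °C] = -0.3906
  SO₂ term: 0.0053·55.8^0.26·exp(0.059·72-0.3906) = 0.7139
  Sd branch = 0.01025·Sd^0.27·e^(0.036·RH+0.049·T) = 0.9504 μm/a
  sum: 0.7139 + 0.9504 → r_corr = 1.664 μm/a
Ordering by μm/a: zinc (3.48) > copper (1.66)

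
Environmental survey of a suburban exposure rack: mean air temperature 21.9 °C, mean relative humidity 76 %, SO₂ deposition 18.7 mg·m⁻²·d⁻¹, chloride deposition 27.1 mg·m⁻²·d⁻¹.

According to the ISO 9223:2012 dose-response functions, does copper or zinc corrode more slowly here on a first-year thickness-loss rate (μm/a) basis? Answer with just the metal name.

copper

copper: temperature factor f = -0.080·(11.9) = -0.9520
  SO₂ term: 0.0053·18.7^0.26·exp(0.059·76-0.9520) = 0.388
  Cl⁻ term: 0.01025·27.1^0.27·exp(0.036·76+0.049·21.9) = 1.127
  sum: 0.388 + 1.127 → r_corr = 1.515 μm/a
zinc: T>10 °C ⇒ hinge -0.071·(21.9−10) = -0.8449
  SO₂ term: 0.0129·18.7^0.44·exp(0.046·76-0.8449) = 0.6631
  Cl⁻ term: 0.0175·27.1^0.57·exp(0.008·76+0.085·21.9) = 1.356
  r_corr = 0.6631 + 1.356 = 2.019 μm/a
Ordering by μm/a: zinc (2.02) > copper (1.51)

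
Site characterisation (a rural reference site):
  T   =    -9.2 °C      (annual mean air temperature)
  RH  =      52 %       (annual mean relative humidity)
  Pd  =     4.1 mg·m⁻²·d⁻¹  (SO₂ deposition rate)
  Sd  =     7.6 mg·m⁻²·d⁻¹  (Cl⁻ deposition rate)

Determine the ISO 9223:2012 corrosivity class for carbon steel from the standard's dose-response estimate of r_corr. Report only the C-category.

C2

carbon steel: T≤10 °C ⇒ hinge +0.150·(-9.2−10) = -2.8800
  sulphur-dioxide contribution → 0.5855 μm/a
  chloride contribution → 1.381 μm/a
  total first-year rate 1.966 μm/a
Category bounds: 1.3…25 μm/a bracket r_corr ⇒ C2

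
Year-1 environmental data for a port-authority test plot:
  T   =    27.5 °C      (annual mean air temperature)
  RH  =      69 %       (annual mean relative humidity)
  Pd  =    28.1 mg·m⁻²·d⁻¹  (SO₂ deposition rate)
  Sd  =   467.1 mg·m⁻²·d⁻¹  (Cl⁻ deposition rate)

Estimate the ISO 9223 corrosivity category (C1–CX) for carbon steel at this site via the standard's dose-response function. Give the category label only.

C5

carbon steel: f(T) = -0.054·(T−10) [T>10 °C] = -0.9450
  sulphur-dioxide contribution → 15.5 μm/a
  chloride contribution → 135 μm/a
  total first-year rate 150.5 μm/a
ISO 9223 Table 2 (carbon steel): 80 < 150 ≤ 200 μm/a ⇒ C5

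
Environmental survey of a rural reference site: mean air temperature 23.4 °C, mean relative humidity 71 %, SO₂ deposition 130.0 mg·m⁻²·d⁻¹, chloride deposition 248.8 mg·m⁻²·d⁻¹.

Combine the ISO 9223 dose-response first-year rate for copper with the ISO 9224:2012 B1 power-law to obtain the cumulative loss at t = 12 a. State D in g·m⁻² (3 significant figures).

copper: f(T) = -0.080·(T−10) [T>10 °C] = -1.0720
  SO₂ term: 0.0053·130.0^0.26·exp(0.059·71-1.0720) = 0.4242
  Cl⁻ term: 0.01025·248.8^0.27·exp(0.036·71+0.049·23.4) = 1.843
  sum: 0.4242 + 1.843 → r_corr = 2.268 μm/a
Long-term exponent b (ISO 9224 Table 2, B1) = 0.667
  D(12) = 2.268 × 12^0.667 = 2.268 × 5.246 = 11.9 μm
  Mass loss = 11.9 μm × 8.96 g/cm³ = 106.6 g·m⁻²

D(12) = 107 g·m⁻²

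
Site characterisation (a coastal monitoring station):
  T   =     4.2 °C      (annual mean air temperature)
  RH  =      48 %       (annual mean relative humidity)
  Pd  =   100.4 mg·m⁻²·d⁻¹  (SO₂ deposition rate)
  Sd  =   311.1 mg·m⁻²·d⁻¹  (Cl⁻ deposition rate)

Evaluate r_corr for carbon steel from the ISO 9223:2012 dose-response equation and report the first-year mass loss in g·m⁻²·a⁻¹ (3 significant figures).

r_corr = 329 g·m⁻²·a⁻¹

carbon steel: f(T) = +0.150·(T−10) [T≤10 °C] = -0.8700
  sulphur-dioxide contribution → 21.28 μm/a
  chloride contribution → 20.66 μm/a
  total first-year rate 41.94 μm/a
Convert to mass loss: 41.94 μm/a × 7.85 g/cm³ = 329.2 g·m⁻²·a⁻¹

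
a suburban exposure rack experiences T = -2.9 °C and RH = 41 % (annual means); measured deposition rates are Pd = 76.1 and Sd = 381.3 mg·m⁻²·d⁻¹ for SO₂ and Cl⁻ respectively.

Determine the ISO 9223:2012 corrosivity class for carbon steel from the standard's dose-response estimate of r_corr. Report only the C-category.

C2

carbon steel: f(T) = +0.150·(T−10) [T≤10 °C] = -1.9350
  Pd branch = 1.77·Pd^0.52·e^(0.02·RH+f) = 5.521 μm/a
  Cl⁻ term: 0.102·381.3^0.62·exp(0.033·41+0.04·-2.9) = 14
  r_corr = 5.521 + 14 = 19.52 μm/a
ISO 9223 Table 2 (carbon steel): 1.3 < 19.5 ≤ 25 μm/a ⇒ C2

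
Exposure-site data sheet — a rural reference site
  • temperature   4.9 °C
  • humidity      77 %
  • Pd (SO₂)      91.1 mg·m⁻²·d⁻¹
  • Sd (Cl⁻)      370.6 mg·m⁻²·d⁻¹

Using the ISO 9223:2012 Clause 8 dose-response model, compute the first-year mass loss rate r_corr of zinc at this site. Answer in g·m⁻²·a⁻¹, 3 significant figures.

zinc: f(T) = +0.038·(T−10) [T≤10 °C] = -0.1938
  sulphur-dioxide contribution → 2.672 μm/a
  chloride contribution → 1.431 μm/a
  total first-year rate 4.104 μm/a
Convert to mass loss: 4.104 μm/a × 7.14 g/cm³ = 29.3 g·m⁻²·a⁻¹

r_corr = 29.3 g·m⁻²·a⁻¹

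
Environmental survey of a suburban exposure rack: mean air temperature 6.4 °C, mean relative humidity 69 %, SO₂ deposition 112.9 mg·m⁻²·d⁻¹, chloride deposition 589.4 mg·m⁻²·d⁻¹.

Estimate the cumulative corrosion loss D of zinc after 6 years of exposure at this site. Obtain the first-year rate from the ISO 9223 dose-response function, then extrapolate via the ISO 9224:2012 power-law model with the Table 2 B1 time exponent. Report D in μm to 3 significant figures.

D(6) = 17.8 μm

zinc: T≤10 °C ⇒ hinge +0.038·(6.4−10) = -0.1368
  sulphur-dioxide contribution → 2.152 μm/a
  chloride contribution → 1.987 μm/a
  ⇒ r_corr(zinc) = 4.139 μm/a
Power-law: D(6) = r_corr · 6^0.813
  D(6) = 4.139 × 6^0.813 = 4.139 × 4.292 = 17.76 μm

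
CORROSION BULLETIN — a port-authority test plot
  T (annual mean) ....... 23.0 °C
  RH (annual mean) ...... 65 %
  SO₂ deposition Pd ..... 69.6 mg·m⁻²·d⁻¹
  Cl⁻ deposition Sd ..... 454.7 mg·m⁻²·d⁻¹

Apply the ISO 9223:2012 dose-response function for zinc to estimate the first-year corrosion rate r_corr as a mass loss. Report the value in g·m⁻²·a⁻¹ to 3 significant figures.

r_corr = 53.3 g·m⁻²·a⁻¹

zinc: T>10 °C ⇒ hinge -0.071·(23.0−10) = -0.9230
  Pd branch = 0.0129·Pd^0.44·e^(0.046·RH+f) = 0.6592 μm/a
  Cl⁻ term: 0.0175·454.7^0.57·exp(0.008·65+0.085·23.0) = 6.805
  r_corr = 0.6592 + 6.805 = 7.464 μm/a
Convert to mass loss: 7.464 μm/a × 7.14 g/cm³ = 53.29 g·m⁻²·a⁻¹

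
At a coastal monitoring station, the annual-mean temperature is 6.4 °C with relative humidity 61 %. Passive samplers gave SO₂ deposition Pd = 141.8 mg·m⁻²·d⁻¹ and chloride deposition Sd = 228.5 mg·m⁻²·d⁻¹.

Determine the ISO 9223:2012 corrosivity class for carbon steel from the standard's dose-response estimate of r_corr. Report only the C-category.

C4

carbon steel: f(T) = +0.150·(T−10) [T≤10 °C] = -0.5400
  SO₂ term: 1.77·141.8^0.52·exp(0.02·61-0.5400) = 45.94
  Sd branch = 0.102·Sd^0.62·e^(0.033·RH+0.04·T) = 28.61 μm/a
  sum: 45.94 + 28.61 → r_corr = 74.55 μm/a
ISO 9223 Table 2 (carbon steel): 50 < 74.5 ≤ 80 μm/a ⇒ C4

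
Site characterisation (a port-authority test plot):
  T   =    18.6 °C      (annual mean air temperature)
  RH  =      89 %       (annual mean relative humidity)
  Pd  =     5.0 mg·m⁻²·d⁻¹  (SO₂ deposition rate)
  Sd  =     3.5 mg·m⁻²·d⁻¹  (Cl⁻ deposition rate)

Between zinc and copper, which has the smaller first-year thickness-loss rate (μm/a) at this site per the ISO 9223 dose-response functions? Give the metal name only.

zinc: temperature factor f = -0.071·(8.6) = -0.6106
  sulphur-dioxide contribution → 0.853 μm/a
  chloride contribution → 0.354 μm/a
  ⇒ r_corr(zinc) = 1.207 μm/a
copper: temperature factor f = -0.080·(8.6) = -0.6880
  sulphur-dioxide contribution → 0.7721 μm/a
  chloride contribution → 0.8809 μm/a
  ⇒ r_corr(copper) = 1.653 μm/a
Ordering by μm/a: copper (1.65) > zinc (1.21)

zinc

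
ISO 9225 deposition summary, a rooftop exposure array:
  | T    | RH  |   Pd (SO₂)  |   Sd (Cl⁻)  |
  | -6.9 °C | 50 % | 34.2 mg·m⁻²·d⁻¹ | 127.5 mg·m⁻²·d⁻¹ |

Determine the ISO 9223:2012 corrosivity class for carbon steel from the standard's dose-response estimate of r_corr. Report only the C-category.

carbon steel: f(T) = +0.150·(T−10) [T≤10 °C] = -2.5350
  sulphur-dioxide contribution → 2.393 μm/a
  chloride contribution → 8.142 μm/a
  ⇒ r_corr(carbon steel) = 10.54 μm/a
Category bounds: 1.3…25 μm/a bracket r_corr ⇒ C2

C2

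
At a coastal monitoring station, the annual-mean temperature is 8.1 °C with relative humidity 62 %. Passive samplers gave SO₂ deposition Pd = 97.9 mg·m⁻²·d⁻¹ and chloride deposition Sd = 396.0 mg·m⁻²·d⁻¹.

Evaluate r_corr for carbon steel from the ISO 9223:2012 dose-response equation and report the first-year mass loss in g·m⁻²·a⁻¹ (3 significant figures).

r_corr = 741 g·m⁻²·a⁻¹

carbon steel: T≤10 °C ⇒ hinge +0.150·(8.1−10) = -0.2850
  Pd branch = 1.77·Pd^0.52·e^(0.02·RH+f) = 49.88 μm/a
  Cl⁻ term: 0.102·396.0^0.62·exp(0.033·62+0.04·8.1) = 44.51
  r_corr = 49.88 + 44.51 = 94.39 μm/a
Convert to mass loss: 94.39 μm/a × 7.85 g/cm³ = 741 g·m⁻²·a⁻¹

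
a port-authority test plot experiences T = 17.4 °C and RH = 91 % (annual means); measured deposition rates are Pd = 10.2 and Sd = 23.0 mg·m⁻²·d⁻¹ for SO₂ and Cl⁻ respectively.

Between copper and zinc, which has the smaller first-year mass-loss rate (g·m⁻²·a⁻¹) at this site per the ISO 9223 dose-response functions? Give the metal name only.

copper: T>10 °C ⇒ hinge -0.080·(17.4−10) = -0.5920
  sulphur-dioxide contribution → 1.151 μm/a
  chloride contribution → 1.484 μm/a
  total first-year rate 2.635 μm/a
  mass loss = 2.635 μm/a × 8.96 g/cm³ = 23.61 g·m⁻²·a⁻¹
zinc: f(T) = -0.071·(T−10) [T>10 °C] = -0.5254
  sulphur-dioxide contribution → 1.394 μm/a
  chloride contribution → 0.95 μm/a
  total first-year rate 2.344 μm/a
  mass loss = 2.344 μm/a × 7.14 g/cm³ = 16.73 g·m⁻²·a⁻¹
Ordering by g·m⁻²·a⁻¹: copper (23.6) > zinc (16.7)

zinc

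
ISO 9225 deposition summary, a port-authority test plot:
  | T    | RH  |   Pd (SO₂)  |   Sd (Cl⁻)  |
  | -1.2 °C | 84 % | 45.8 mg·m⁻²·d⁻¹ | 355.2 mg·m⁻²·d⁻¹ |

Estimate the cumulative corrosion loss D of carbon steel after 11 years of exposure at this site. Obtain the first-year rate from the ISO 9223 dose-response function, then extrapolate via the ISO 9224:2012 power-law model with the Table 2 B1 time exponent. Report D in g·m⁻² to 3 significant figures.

D(11) = 1.99e+03 g·m⁻²

carbon steel: f(T) = +0.150·(T−10) [T≤10 °C] = -1.6800
  sulphur-dioxide contribution → 12.93 μm/a
  chloride contribution → 59.28 μm/a
  total first-year rate 72.21 μm/a
Power-law: D(11) = r_corr · 11^0.523
  D(11) = 72.21 × 11^0.523 = 72.21 × 3.505 = 253.1 μm
  Mass loss = 253.1 μm × 7.85 g/cm³ = 1987 g·m⁻²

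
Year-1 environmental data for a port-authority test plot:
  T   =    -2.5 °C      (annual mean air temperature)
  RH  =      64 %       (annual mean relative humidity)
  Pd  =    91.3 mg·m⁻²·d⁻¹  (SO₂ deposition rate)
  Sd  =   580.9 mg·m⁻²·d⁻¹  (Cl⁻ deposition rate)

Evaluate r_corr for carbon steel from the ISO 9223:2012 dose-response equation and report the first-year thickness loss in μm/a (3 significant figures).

carbon steel: temperature factor f = +0.150·(-12.5) = -1.8750
  SO₂ term: 1.77·91.3^0.52·exp(0.02·64-1.8750) = 10.21
  Sd branch = 0.102·Sd^0.62·e^(0.033·RH+0.04·T) = 39.46 μm/a
  sum: 10.21 + 39.46 → r_corr = 49.67 μm/a

r_corr = 49.7 μm/a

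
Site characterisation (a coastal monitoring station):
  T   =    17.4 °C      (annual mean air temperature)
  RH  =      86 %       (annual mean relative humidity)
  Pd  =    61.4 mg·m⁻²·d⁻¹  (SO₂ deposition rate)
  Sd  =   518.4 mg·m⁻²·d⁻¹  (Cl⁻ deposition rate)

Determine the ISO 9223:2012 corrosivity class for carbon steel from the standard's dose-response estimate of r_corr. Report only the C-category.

CX

carbon steel: temperature factor f = -0.054·(7.4) = -0.3996
  SO₂ term: 1.77·61.4^0.52·exp(0.02·86-0.3996) = 56.4
  Sd branch = 0.102·Sd^0.62·e^(0.033·RH+0.04·T) = 168.5 μm/a
  sum: 56.4 + 168.5 → r_corr = 224.9 μm/a
ISO 9223 Table 2 (carbon steel): 200 < 225 ≤ 700 μm/a ⇒ CX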